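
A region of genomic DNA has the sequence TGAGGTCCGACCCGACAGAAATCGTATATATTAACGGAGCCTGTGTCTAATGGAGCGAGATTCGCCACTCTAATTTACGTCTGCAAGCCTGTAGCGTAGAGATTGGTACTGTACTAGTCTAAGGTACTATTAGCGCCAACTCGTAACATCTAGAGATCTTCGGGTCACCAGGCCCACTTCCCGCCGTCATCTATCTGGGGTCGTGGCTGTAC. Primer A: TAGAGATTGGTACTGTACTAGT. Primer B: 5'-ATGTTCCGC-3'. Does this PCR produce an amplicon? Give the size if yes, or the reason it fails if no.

No product — primer B has no binding site in the template.

Primer B (ATGTTCCGC) does not match the top strand, and its reverse complement GCGGAACAT does not match either.
With no annealing site for primer B, no amplification occurs.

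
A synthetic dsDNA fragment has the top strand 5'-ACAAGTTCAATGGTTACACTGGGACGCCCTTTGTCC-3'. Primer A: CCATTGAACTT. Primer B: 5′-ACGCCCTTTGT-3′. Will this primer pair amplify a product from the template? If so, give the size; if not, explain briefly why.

No product — the primers' 3' ends point away from each other.

Primer A (CCATTGAACTT) has reverse complement AAGTTCAATGG, which matches the top strand at positions 3–13; primer A anneals to the top strand there with its 3' end pointing upstream toward position 3.
Primer B (ACGCCCTTTGT) matches the top strand directly at positions 24–34; it anneals to the bottom strand with its 3' end pointing downstream toward position 34.
The 3' ends diverge (primer A extends toward position 1, primer B toward position 36), so the primers never converge on a shared product.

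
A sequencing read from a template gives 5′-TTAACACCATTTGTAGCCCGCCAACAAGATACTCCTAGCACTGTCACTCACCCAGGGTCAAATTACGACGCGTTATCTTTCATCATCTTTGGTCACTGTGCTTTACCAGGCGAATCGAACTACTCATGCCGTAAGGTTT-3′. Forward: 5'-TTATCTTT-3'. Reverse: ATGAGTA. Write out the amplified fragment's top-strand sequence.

The forward primer matches the template at positions 73–80.
Taking the reverse complement of ATGAGTA gives TACTCAT, found at positions 121–127 on the template; the primer anneals here to the top strand with its 3' end pointing upstream.
The product is the template from position 73 through 127 (55 bp).

5'-TTATCTTTCATCATCTTTGGTCACTGTGCTTTACCAGGCGAATCGAACTACTCAT-3'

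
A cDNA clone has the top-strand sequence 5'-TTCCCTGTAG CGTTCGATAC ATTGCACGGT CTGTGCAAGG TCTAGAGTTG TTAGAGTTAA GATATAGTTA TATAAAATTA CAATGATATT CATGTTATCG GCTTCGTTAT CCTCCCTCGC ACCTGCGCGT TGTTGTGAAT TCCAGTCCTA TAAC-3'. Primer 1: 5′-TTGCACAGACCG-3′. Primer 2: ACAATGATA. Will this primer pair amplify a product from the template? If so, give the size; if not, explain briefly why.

No product — the primers' 3' ends point away from each other.

Primer 1 (TTGCACAGACCG) has reverse complement CGGTCTGTGCAA, which matches the top strand at positions 27–38; primer 1 anneals to the top strand there with its 3' end pointing upstream toward position 27.
Primer 2 (ACAATGATA) matches the top strand directly at positions 80–88; it anneals to the bottom strand with its 3' end pointing downstream toward position 88.
The 3' ends diverge (primer 1 extends toward position 1, primer 2 toward position 154), so the primers never converge on a shared product.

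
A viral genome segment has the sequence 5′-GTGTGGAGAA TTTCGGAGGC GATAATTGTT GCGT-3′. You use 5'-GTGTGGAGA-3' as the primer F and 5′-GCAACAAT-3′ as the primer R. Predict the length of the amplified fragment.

32 bp

Forward primer GTGTGGAGA is found on the top strand at positions 1–9.
Taking the reverse complement of GCAACAAT gives ATTGTTGC, found at positions 25–32 on the template; the primer anneals here to the top strand with its 3' end pointing upstream.
Product length = (reverse-primer end) − (forward-primer start) + 1 = 32 − 1 + 1 = 32 bp.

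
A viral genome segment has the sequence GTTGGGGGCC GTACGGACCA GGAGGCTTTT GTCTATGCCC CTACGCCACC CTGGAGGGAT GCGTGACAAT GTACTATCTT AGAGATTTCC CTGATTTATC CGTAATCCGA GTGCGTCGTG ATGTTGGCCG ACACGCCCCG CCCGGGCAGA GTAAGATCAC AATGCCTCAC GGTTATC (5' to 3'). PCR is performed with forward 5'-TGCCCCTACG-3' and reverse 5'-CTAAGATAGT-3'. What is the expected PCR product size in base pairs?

Forward primer TGCCCCTACG is found on the top strand at positions 36–45.
Reverse complement of the reverse primer: ACTATCTTAG. This occurs on the top strand at positions 73–82.
Amplicon spans positions 36–82: 47 bp.

47 bp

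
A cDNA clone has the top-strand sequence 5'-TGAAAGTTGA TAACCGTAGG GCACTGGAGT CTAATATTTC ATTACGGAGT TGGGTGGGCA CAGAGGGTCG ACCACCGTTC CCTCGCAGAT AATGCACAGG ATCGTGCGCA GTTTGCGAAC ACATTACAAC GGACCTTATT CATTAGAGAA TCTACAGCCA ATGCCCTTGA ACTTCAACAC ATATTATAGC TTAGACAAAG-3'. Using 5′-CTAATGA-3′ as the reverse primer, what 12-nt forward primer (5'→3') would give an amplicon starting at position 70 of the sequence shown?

The reverse primer's reverse complement TCATTAG matches the template at positions 140–146; the product starts at position 70.
The forward primer is identical to the top strand over positions 70–81: GACCACCGTTCC.

5'-GACCACCGTTCC-3'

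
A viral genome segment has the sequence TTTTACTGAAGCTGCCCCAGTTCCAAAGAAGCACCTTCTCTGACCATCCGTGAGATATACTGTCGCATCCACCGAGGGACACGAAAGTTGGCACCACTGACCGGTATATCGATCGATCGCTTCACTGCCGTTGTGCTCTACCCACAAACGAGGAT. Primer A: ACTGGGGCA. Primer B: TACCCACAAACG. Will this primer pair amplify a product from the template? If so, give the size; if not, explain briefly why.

Primer A (ACTGGGGCA) has reverse complement TGCCCCAGT, which matches the top strand at positions 13–21; primer A anneals to the top strand there with its 3' end pointing upstream toward position 13.
Primer B (TACCCACAAACG) matches the top strand directly at positions 139–150; it anneals to the bottom strand with its 3' end pointing downstream toward position 150.
The 3' ends diverge (primer A extends toward position 1, primer B toward position 155), so the primers never converge on a shared product.

No product — the primers' 3' ends point away from each other.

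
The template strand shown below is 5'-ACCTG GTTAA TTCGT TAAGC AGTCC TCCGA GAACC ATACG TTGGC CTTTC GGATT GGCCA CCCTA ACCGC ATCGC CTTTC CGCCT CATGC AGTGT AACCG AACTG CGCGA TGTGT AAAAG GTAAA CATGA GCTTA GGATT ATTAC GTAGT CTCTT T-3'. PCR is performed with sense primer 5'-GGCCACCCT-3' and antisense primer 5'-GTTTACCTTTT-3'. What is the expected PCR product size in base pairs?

The forward primer matches the template at positions 56–64.
The reverse primer's reverse complement is AAAAGGTAAAC, which matches the template at positions 116–126.
Amplicon spans positions 56–126: 71 bp.

71 bp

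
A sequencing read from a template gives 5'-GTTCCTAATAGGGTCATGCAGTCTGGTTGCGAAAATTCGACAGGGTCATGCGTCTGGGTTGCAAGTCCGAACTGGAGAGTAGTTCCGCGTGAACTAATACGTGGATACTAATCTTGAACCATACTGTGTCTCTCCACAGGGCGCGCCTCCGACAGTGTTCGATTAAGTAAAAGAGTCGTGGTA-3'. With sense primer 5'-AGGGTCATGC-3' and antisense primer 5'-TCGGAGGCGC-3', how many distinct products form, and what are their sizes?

Two products: 143 bp, 111 bp

The forward primer AGGGTCATGC matches the top strand at positions 10–19, 42–51.
The reverse primer's reverse complement is GCGCCTCCGA, matching at positions 143–152.
Each forward site pairs with the reverse site to give a product ending at position 152: sizes 143, 111 bp.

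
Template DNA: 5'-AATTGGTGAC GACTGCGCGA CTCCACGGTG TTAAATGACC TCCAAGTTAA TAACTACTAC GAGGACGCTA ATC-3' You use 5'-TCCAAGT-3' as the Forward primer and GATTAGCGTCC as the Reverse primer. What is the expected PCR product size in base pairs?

33 bp

Forward primer TCCAAGT is found on the top strand at positions 41–47.
The reverse primer's reverse complement is GGACGCTAATC, which matches the template at positions 63–73.
Amplicon spans positions 41–73: 33 bp.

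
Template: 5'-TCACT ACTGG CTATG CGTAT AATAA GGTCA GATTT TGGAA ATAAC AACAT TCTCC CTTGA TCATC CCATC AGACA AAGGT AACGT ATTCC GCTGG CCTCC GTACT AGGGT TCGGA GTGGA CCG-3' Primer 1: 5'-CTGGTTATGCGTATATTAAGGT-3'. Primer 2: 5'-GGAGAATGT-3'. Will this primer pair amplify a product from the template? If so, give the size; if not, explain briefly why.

Primer 1 (CTGGTTATGCGTATATTAAGGT) does not match the top strand, and its reverse complement ACCTTAATATACGCATAACCAG does not match either.
With no annealing site for primer 1, no amplification occurs.

No product — primer 1 has no binding site in the template.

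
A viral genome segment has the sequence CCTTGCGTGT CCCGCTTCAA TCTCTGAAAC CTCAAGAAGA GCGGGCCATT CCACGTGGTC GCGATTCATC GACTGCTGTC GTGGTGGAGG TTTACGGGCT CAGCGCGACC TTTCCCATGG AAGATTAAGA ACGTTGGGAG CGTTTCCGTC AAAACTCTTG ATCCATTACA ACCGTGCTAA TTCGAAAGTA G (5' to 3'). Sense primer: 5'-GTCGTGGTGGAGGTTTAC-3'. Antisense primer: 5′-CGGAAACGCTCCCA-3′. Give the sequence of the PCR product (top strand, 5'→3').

5'-GTCGTGGTGGAGGTTTACGGGCTCAGCGCGACCTTTCCCATGGAAGATTAAGAACGTTGGGAGCGTTTCCG-3'

The forward primer matches the template at positions 78–95.
The reverse primer's reverse complement is TGGGAGCGTTTCCG, which matches the template at positions 135–148.
The product is the template from position 78 through 148 (71 bp).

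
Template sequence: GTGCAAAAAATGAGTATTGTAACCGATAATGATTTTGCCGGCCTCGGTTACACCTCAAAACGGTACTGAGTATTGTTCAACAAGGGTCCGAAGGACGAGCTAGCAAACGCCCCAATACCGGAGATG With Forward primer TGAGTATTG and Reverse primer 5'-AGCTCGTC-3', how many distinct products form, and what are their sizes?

The forward primer TGAGTATTG matches the top strand at positions 11–19, 67–75.
The reverse primer's reverse complement is GACGAGCT, matching at positions 94–101.
Each forward site pairs with the reverse site to give a product ending at position 101: sizes 91, 35 bp.

Two products: 91 bp, 35 bp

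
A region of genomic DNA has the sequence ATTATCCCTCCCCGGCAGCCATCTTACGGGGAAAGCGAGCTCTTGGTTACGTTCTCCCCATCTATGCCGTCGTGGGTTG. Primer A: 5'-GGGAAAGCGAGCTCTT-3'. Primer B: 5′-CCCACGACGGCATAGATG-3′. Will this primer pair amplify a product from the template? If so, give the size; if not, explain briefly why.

Yes — a 48 bp product.

Primer A (GGGAAAGCGAGCTCTT) matches the top strand at positions 29–44; it acts as a forward primer.
Primer B's reverse complement is CATCTATGCCGTCGTGGG, matching the top strand at positions 59–76; it acts as a reverse primer.
The 3' ends face each other across positions 29–76, giving a 48 bp product.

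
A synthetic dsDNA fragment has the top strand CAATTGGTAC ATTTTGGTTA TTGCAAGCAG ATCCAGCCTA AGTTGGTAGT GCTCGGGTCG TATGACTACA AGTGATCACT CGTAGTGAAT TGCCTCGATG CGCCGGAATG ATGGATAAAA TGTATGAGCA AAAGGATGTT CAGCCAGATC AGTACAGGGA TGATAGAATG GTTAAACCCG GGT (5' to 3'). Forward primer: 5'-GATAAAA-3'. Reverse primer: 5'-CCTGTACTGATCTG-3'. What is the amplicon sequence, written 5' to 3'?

Forward primer GATAAAA is found on the top strand at positions 114–120.
Reverse complement of the reverse primer: CAGATCAGTACAGG. This occurs on the top strand at positions 145–158.
The product is the template from position 114 through 158 (45 bp).

5'-GATAAAATGTATGAGCAAAAGGATGTTCAGCCAGATCAGTACAGG-3'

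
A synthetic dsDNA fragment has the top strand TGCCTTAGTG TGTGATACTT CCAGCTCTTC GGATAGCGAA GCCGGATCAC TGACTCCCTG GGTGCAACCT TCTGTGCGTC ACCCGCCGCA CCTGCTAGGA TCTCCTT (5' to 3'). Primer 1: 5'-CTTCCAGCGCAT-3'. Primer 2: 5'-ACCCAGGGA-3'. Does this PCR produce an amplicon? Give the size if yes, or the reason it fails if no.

No product — primer 1 has no binding site in the template.

Primer 1 (CTTCCAGCGCAT) does not match the top strand, and its reverse complement ATGCGCTGGAAG does not match either.
With no annealing site for primer 1, no amplification occurs.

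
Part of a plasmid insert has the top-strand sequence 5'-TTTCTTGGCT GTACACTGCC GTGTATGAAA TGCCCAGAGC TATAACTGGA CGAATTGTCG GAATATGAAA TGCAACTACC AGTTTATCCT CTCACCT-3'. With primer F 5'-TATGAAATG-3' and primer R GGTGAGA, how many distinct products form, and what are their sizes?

Two products: 73 bp, 33 bp

The forward primer TATGAAATG matches the top strand at positions 24–32, 64–72.
The reverse primer's reverse complement is TCTCACC, matching at positions 90–96.
Each forward site pairs with the reverse site to give a product ending at position 96: sizes 73, 33 bp.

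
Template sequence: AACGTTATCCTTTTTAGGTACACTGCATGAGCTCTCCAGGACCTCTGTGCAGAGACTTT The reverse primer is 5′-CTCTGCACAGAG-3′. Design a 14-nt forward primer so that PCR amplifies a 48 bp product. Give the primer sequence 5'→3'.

5'-ATCCTTTTTAGGTA-3'

The reverse primer's reverse complement CTCTGTGCAGAG matches the template at positions 43–54, so the product ends at position 54.
A 48 bp product then starts at position 54 − 48 + 1 = 7.
The forward primer is identical to the top strand there: ATCCTTTTTAGGTA.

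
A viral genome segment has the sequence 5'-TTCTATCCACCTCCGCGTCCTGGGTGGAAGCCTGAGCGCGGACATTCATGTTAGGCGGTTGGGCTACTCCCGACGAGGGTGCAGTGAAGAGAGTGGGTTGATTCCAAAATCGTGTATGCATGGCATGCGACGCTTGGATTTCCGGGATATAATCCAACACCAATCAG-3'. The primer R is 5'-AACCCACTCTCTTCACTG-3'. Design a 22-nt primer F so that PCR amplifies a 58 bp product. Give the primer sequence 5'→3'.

5'-ACATTCATGTTAGGCGGTTGGG-3'

The reverse primer's reverse complement CAGTGAAGAGAGTGGGTT matches the template at positions 82–99, so the product ends at position 99.
A 58 bp product then starts at position 99 − 58 + 1 = 42.
The forward primer is identical to the top strand there: ACATTCATGTTAGGCGGTTGGG.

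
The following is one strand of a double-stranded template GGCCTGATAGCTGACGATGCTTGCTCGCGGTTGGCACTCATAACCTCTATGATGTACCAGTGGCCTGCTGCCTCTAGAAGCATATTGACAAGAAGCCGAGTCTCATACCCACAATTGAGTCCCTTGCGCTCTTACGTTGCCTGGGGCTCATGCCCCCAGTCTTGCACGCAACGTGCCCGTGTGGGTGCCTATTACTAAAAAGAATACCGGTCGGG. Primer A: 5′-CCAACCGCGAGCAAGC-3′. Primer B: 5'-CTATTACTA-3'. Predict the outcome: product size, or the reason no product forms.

Primer A (CCAACCGCGAGCAAGC) has reverse complement GCTTGCTCGCGGTTGG, which matches the top strand at positions 19–34; primer A anneals to the top strand there with its 3' end pointing upstream toward position 19.
Primer B (CTATTACTA) matches the top strand directly at positions 189–197; it anneals to the bottom strand with its 3' end pointing downstream toward position 197.
The 3' ends diverge (primer A extends toward position 1, primer B toward position 215), so the primers never converge on a shared product.

No product — the primers' 3' ends point away from each other.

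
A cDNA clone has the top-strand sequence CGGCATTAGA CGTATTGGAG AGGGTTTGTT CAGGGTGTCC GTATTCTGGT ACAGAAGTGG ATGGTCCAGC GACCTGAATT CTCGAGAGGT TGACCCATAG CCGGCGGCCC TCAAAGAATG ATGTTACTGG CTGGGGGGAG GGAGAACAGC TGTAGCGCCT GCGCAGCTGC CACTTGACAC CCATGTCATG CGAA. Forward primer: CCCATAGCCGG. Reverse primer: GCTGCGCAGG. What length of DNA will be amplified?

Scanning the template, CCCATAGCCGG occurs at positions 94–104; this primer anneals to the bottom strand there with its 3' end pointing downstream.
Reverse complement of the reverse primer: CCTGCGCAGC. This occurs on the top strand at positions 158–167.
Amplicon spans positions 94–167: 74 bp.

74 bp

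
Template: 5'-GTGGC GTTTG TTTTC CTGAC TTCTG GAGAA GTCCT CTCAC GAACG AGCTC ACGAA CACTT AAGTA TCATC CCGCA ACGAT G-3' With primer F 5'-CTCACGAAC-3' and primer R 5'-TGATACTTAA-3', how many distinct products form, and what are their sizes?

Two products: 33 bp, 21 bp

The forward primer CTCACGAAC matches the top strand at positions 36–44, 48–56.
The reverse primer's reverse complement is TTAAGTATCA, matching at positions 59–68.
Each forward site pairs with the reverse site to give a product ending at position 68: sizes 33, 21 bp.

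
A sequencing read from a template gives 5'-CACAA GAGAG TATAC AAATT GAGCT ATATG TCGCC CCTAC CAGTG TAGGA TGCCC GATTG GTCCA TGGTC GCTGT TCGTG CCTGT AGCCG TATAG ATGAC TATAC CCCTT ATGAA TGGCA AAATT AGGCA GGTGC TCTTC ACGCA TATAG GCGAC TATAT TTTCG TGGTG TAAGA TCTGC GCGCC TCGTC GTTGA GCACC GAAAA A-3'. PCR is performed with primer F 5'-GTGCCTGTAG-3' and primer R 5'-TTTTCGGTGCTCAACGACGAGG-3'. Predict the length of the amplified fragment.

128 bp

The forward primer matches the template at positions 78–87.
Taking the reverse complement of TTTTCGGTGCTCAACGACGAGG gives CCTCGTCGTTGAGCACCGAAAA, found at positions 184–205 on the template; the primer anneals here to the top strand with its 3' end pointing upstream.
Amplicon spans positions 78–205: 128 bp.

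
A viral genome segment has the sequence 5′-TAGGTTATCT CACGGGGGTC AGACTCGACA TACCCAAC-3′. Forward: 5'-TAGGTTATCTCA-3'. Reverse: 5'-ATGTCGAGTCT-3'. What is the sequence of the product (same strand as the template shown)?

The forward primer matches the template at positions 1–12.
Reverse complement of the reverse primer: AGACTCGACAT. This occurs on the top strand at positions 21–31.
The product is the template from position 1 through 31 (31 bp).

5'-TAGGTTATCTCACGGGGGTCAGACTCGACAT-3'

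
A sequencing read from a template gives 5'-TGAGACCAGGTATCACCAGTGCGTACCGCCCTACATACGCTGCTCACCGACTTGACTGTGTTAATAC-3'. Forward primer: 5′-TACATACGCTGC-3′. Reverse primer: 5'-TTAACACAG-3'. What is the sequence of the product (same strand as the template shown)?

Scanning the template, TACATACGCTGC occurs at positions 32–43; this primer anneals to the bottom strand there with its 3' end pointing downstream.
Reverse complement of the reverse primer: CTGTGTTAA. This occurs on the top strand at positions 56–64.
The product is the template from position 32 through 64 (33 bp).

5'-TACATACGCTGCTCACCGACTTGACTGTGTTAA-3'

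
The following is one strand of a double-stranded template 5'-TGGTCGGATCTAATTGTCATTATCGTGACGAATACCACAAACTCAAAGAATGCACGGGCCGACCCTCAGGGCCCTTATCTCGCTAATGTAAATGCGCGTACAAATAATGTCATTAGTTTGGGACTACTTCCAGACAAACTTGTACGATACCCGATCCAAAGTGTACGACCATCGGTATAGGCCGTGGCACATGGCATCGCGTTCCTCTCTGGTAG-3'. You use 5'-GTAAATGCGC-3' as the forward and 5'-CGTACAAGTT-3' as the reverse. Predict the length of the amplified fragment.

The forward primer matches the template at positions 88–97.
Reverse complement of the reverse primer: AACTTGTACG. This occurs on the top strand at positions 137–146.
Product length = (reverse-primer end) − (forward-primer start) + 1 = 146 − 88 + 1 = 59 bp.

59 bp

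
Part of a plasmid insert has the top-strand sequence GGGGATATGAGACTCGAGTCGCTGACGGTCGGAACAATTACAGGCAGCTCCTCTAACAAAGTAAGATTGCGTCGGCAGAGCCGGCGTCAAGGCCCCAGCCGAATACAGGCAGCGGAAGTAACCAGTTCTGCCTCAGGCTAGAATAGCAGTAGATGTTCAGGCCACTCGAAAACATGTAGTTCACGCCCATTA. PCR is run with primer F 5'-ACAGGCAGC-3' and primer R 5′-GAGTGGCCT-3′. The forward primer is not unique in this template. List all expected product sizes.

The forward primer ACAGGCAGC matches the top strand at positions 40–48, 105–113.
The reverse primer's reverse complement is AGGCCACTC, matching at positions 159–167.
Each forward site pairs with the reverse site to give a product ending at position 167: sizes 128, 63 bp.

128 bp, 63 bp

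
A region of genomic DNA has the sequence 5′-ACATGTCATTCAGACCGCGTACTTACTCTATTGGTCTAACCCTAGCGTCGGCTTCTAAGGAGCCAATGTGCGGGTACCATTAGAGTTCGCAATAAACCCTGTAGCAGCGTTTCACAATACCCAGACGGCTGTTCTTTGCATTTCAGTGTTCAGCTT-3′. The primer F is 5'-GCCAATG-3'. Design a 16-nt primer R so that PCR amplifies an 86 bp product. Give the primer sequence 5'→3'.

The forward primer binds at positions 62–68, so an 86 bp product ends at position 62 + 86 − 1 = 147.
The reverse primer anneals to the top strand over positions 132–147, i.e. to TTCTTTGCATTTCAGT.
Its sequence written 5'→3' is the reverse complement: ACTGAAATGCAAAGAA.

5'-ACTGAAATGCAAAGAA-3'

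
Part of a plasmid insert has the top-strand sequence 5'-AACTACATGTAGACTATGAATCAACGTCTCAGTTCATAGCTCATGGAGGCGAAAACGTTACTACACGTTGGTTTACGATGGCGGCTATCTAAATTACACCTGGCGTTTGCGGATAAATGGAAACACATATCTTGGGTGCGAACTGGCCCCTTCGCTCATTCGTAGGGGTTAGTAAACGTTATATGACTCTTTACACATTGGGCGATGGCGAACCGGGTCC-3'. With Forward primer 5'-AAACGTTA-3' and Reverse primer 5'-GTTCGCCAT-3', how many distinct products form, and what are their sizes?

Two products: 161 bp, 40 bp

The forward primer AAACGTTA matches the top strand at positions 53–60, 174–181.
The reverse primer's reverse complement is ATGGCGAAC, matching at positions 205–213.
Each forward site pairs with the reverse site to give a product ending at position 213: sizes 161, 40 bp.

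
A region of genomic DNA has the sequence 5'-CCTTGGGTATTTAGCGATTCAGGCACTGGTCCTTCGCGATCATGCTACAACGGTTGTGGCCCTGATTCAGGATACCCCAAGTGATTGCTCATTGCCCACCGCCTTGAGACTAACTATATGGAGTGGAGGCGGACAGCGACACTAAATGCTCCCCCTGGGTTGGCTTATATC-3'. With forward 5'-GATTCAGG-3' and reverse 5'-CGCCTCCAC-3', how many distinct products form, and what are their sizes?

Two products: 116 bp, 68 bp

The forward primer GATTCAGG matches the top strand at positions 16–23, 64–71.
The reverse primer's reverse complement is GTGGAGGCG, matching at positions 123–131.
Each forward site pairs with the reverse site to give a product ending at position 131: sizes 116, 68 bp.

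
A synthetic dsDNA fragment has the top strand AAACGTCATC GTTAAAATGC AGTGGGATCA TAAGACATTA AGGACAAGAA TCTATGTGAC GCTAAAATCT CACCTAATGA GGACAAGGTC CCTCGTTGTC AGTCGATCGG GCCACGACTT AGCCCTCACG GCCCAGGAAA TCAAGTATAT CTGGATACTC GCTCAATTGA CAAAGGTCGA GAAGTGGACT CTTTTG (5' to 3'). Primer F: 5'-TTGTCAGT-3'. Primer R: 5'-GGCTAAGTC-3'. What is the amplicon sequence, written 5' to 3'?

5'-TTGTCAGTCGATCGGGCCACGACTTAGCC-3'

Forward primer TTGTCAGT is found on the top strand at positions 96–103.
Taking the reverse complement of GGCTAAGTC gives GACTTAGCC, found at positions 116–124 on the template; the primer anneals here to the top strand with its 3' end pointing upstream.
The product is the template from position 96 through 124 (29 bp).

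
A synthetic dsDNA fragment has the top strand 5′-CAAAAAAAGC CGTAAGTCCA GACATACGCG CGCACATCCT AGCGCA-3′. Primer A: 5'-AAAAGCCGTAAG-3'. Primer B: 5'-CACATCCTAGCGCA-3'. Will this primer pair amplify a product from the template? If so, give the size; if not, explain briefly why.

No product — both primers anneal to the same strand and extend in the same direction.

Primer A (AAAAGCCGTAAG) matches the top strand at positions 5–16 (3' end points downstream).
Primer B (CACATCCTAGCGCA) also matches the top strand directly, at positions 33–46 — its reverse complement TGCGCTAGGATGTG is not present.
Both primers anneal to the bottom strand with 3' ends pointing the same way, so neither can prime synthesis back toward the other.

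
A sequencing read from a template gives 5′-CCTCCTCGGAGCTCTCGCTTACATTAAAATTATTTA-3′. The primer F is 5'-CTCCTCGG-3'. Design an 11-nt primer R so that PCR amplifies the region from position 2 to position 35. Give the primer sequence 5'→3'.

5'-AAATAATTTTA-3'

The product's 3' end on the top strand is position 35.
The reverse primer anneals to the top strand over positions 25–35, i.e. to TAAAATTATTT.
Its sequence written 5'→3' is the reverse complement: AAATAATTTTA.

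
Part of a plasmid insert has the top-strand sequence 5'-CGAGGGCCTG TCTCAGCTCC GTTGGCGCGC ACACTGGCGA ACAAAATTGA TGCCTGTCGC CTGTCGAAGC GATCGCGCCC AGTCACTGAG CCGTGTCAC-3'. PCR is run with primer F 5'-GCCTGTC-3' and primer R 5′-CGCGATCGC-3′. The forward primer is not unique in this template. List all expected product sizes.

The forward primer GCCTGTC matches the top strand at positions 6–12, 52–58, 59–65.
The reverse primer's reverse complement is GCGATCGCG, matching at positions 69–77.
Each forward site pairs with the reverse site to give a product ending at position 77: sizes 72, 26, 19 bp.

72 bp, 26 bp, 19 bp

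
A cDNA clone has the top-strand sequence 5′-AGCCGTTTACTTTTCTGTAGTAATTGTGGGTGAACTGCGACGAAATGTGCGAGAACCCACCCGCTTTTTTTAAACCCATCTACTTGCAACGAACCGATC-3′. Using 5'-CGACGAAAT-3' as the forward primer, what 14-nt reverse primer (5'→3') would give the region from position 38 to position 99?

The product's 3' end on the top strand is position 99.
The reverse primer anneals to the top strand over positions 86–99, i.e. to GCAACGAACCGATC.
Its sequence written 5'→3' is the reverse complement: GATCGGTTCGTTGC.

5'-GATCGGTTCGTTGC-3'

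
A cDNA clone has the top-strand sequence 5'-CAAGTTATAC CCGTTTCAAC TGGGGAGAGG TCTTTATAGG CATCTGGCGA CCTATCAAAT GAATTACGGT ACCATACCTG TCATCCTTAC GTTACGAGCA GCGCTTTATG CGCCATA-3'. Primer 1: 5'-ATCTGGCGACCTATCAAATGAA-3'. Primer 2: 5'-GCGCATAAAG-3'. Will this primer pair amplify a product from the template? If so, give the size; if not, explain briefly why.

Yes — a 72 bp product.

Primer 1 (ATCTGGCGACCTATCAAATGAA) matches the top strand at positions 42–63; it acts as a forward primer.
Primer 2's reverse complement is CTTTATGCGC, matching the top strand at positions 104–113; it acts as a reverse primer.
The 3' ends face each other across positions 42–113, giving a 72 bp product.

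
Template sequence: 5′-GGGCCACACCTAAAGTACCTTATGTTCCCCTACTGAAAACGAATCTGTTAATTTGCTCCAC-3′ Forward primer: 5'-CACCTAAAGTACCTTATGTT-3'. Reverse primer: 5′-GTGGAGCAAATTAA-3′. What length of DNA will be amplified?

The forward primer matches the template at positions 7–26.
The reverse primer's reverse complement is TTAATTTGCTCCAC, which matches the template at positions 48–61.
Product length = (reverse-primer end) − (forward-primer start) + 1 = 61 − 7 + 1 = 55 bp.

55 bp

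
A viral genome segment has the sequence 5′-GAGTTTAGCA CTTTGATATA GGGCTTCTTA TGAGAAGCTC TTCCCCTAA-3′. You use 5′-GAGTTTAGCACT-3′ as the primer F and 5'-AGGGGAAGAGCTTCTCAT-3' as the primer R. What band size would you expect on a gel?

47 bp

The forward primer matches the template at positions 1–12.
Taking the reverse complement of AGGGGAAGAGCTTCTCAT gives ATGAGAAGCTCTTCCCCT, found at positions 30–47 on the template; the primer anneals here to the top strand with its 3' end pointing upstream.
Product length = (reverse-primer end) − (forward-primer start) + 1 = 47 − 1 + 1 = 47 bp.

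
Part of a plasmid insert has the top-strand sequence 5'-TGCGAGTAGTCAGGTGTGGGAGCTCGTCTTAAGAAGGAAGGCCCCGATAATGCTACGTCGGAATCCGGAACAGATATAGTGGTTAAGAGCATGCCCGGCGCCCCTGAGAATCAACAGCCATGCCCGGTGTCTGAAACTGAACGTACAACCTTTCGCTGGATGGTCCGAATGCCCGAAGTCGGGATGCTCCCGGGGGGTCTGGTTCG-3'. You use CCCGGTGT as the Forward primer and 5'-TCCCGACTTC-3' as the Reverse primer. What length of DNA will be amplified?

Forward primer CCCGGTGT is found on the top strand at positions 123–130.
The reverse primer's reverse complement is GAAGTCGGGA, which matches the template at positions 175–184.
Product length = (reverse-primer end) − (forward-primer start) + 1 = 184 − 123 + 1 = 62 bp.

62 bp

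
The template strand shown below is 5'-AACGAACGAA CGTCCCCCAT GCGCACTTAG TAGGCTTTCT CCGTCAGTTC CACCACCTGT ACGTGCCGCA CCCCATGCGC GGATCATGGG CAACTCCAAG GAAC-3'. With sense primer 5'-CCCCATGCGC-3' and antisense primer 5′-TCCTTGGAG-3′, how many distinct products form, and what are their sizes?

Two products: 88 bp, 32 bp

The forward primer CCCCATGCGC matches the top strand at positions 15–24, 71–80.
The reverse primer's reverse complement is CTCCAAGGA, matching at positions 94–102.
Each forward site pairs with the reverse site to give a product ending at position 102: sizes 88, 32 bp.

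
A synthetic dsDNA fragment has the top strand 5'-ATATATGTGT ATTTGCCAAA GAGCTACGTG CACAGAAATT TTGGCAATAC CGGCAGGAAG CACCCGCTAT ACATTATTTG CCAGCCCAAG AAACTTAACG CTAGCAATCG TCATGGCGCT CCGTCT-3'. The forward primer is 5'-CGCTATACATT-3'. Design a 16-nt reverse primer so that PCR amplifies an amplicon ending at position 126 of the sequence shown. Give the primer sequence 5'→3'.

The forward primer binds at positions 65–75; the product's 3' end on the top strand is position 126.
The reverse primer anneals to the top strand over positions 111–126, i.e. to TCATGGCGCTCCGTCT.
Its sequence written 5'→3' is the reverse complement: AGACGGAGCGCCATGA.

5'-AGACGGAGCGCCATGA-3'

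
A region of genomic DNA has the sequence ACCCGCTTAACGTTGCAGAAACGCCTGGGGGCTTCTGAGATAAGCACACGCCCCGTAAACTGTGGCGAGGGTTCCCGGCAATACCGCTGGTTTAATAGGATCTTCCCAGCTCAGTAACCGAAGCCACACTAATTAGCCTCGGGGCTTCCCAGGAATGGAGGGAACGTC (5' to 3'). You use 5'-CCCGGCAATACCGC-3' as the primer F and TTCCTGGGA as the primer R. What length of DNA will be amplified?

82 bp

Scanning the template, CCCGGCAATACCGC occurs at positions 74–87; this primer anneals to the bottom strand there with its 3' end pointing downstream.
The reverse primer's reverse complement is TCCCAGGAA, which matches the template at positions 147–155.
Product length = (reverse-primer end) − (forward-primer start) + 1 = 155 − 74 + 1 = 82 bp.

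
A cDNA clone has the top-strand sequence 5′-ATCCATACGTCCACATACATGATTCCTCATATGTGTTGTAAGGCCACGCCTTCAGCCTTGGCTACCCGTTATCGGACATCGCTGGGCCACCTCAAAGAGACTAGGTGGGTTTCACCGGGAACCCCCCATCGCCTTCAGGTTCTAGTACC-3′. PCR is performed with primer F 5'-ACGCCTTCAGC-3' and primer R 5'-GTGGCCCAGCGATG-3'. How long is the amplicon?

45 bp

Scanning the template, ACGCCTTCAGC occurs at positions 46–56; this primer anneals to the bottom strand there with its 3' end pointing downstream.
Reverse complement of the reverse primer: CATCGCTGGGCCAC. This occurs on the top strand at positions 77–90.
Amplicon spans positions 46–90: 45 bp.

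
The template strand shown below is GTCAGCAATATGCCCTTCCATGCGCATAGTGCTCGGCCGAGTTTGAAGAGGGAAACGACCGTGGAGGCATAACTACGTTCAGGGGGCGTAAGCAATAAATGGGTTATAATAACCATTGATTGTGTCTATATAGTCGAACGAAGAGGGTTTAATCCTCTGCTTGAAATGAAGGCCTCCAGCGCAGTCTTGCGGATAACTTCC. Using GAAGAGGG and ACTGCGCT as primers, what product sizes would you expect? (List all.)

141 bp, 46 bp

The forward primer GAAGAGGG matches the top strand at positions 45–52, 140–147.
The reverse primer's reverse complement is AGCGCAGT, matching at positions 178–185.
Each forward site pairs with the reverse site to give a product ending at position 185: sizes 141, 46 bp.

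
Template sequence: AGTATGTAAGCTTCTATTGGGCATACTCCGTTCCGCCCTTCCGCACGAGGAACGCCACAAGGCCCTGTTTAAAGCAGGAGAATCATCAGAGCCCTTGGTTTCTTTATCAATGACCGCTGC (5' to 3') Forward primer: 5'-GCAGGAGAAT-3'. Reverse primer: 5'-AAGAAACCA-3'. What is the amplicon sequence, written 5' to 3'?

5'-GCAGGAGAATCATCAGAGCCCTTGGTTTCTT-3'

The forward primer matches the template at positions 74–83.
Taking the reverse complement of AAGAAACCA gives TGGTTTCTT, found at positions 96–104 on the template; the primer anneals here to the top strand with its 3' end pointing upstream.
The product is the template from position 74 through 104 (31 bp).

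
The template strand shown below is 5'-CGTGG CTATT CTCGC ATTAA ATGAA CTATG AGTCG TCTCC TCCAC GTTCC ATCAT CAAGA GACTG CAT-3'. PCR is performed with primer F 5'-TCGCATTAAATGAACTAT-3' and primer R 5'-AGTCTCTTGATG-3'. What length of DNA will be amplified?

The forward primer matches the template at positions 12–29.
Taking the reverse complement of AGTCTCTTGATG gives CATCAAGAGACT, found at positions 53–64 on the template; the primer anneals here to the top strand with its 3' end pointing upstream.
Amplicon spans positions 12–64: 53 bp.

53 bp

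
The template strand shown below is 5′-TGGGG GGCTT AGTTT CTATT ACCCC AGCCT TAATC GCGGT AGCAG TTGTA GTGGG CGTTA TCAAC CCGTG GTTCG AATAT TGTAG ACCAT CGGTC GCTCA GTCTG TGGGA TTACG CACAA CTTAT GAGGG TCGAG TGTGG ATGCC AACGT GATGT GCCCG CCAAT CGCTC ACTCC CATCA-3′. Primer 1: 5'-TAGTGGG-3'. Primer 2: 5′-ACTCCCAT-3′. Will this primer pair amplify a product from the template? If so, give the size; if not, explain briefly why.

Primer 1 (TAGTGGG) matches the top strand at positions 49–55 (3' end points downstream).
Primer 2 (ACTCCCAT) also matches the top strand directly, at positions 171–178 — its reverse complement ATGGGAGT is not present.
Both primers anneal to the bottom strand with 3' ends pointing the same way, so neither can prime synthesis back toward the other.

No product — both primers anneal to the same strand and extend in the same direction.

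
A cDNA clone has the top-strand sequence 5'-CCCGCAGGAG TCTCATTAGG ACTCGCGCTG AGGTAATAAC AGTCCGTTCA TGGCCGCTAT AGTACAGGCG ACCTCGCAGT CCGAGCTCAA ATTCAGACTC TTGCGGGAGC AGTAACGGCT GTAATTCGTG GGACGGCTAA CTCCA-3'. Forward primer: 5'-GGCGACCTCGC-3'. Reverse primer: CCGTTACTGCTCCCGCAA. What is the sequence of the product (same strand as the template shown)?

Forward primer GGCGACCTCGC is found on the top strand at positions 67–77.
Taking the reverse complement of CCGTTACTGCTCCCGCAA gives TTGCGGGAGCAGTAACGG, found at positions 101–118 on the template; the primer anneals here to the top strand with its 3' end pointing upstream.
The product is the template from position 67 through 118 (52 bp).

5'-GGCGACCTCGCAGTCCGAGCTCAAATTCAGACTCTTGCGGGAGCAGTAACGG-3'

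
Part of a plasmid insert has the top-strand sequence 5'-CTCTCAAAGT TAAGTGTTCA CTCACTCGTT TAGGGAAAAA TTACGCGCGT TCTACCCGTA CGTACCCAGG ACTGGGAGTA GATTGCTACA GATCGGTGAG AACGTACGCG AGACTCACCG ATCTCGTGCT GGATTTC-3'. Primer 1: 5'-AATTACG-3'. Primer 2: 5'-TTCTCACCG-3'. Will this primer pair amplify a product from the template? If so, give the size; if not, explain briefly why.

Yes — a 64 bp product.

Primer 1 (AATTACG) matches the top strand at positions 39–45; it acts as a forward primer.
Primer 2's reverse complement is CGGTGAGAA, matching the top strand at positions 94–102; it acts as a reverse primer.
The 3' ends face each other across positions 39–102, giving a 64 bp product.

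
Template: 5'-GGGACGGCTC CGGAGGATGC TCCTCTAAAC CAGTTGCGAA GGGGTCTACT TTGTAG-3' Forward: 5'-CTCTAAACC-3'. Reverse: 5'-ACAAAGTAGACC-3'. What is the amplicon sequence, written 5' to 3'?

5'-CTCTAAACCAGTTGCGAAGGGGTCTACTTTGT-3'

Forward primer CTCTAAACC is found on the top strand at positions 23–31.
The reverse primer's reverse complement is GGTCTACTTTGT, which matches the template at positions 43–54.
The product is the template from position 23 through 54 (32 bp).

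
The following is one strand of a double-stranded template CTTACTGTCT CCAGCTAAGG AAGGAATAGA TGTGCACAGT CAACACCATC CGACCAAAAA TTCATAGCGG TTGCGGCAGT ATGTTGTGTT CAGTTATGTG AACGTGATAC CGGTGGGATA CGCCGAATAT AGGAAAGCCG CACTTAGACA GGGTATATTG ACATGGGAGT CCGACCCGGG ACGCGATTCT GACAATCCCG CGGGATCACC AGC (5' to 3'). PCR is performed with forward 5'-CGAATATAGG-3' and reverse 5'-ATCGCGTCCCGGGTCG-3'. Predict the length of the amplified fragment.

64 bp

Forward primer CGAATATAGG is found on the top strand at positions 124–133.
Reverse complement of the reverse primer: CGACCCGGGACGCGAT. This occurs on the top strand at positions 172–187.
The product runs from position 124 to position 187, so its length is 187 − 124 + 1 = 64 bp.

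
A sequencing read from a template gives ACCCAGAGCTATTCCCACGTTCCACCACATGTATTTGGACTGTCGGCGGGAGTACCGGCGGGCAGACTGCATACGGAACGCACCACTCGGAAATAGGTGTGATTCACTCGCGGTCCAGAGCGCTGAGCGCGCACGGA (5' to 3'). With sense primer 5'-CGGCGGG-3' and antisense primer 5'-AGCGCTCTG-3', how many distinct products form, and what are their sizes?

Two products: 81 bp, 69 bp

The forward primer CGGCGGG matches the top strand at positions 44–50, 56–62.
The reverse primer's reverse complement is CAGAGCGCT, matching at positions 116–124.
Each forward site pairs with the reverse site to give a product ending at position 124: sizes 81, 69 bp.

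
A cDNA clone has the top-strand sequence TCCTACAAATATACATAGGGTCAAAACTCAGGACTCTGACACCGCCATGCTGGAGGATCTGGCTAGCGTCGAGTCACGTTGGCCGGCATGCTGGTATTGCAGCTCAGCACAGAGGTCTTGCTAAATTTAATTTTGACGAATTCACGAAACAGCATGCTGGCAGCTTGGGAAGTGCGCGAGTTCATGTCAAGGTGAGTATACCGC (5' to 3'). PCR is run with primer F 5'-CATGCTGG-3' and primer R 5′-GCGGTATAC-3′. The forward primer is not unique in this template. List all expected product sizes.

159 bp, 118 bp, 52 bp

The forward primer CATGCTGG matches the top strand at positions 46–53, 87–94, 153–160.
The reverse primer's reverse complement is GTATACCGC, matching at positions 196–204.
Each forward site pairs with the reverse site to give a product ending at position 204: sizes 159, 118, 52 bp.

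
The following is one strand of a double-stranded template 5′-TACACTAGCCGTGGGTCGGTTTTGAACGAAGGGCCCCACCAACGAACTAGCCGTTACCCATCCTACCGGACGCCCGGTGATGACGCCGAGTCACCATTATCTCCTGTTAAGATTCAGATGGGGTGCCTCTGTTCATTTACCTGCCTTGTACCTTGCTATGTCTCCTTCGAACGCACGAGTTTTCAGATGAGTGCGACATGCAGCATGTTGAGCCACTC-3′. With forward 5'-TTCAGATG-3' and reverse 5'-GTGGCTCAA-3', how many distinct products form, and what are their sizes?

Two products: 104 bp, 35 bp

The forward primer TTCAGATG matches the top strand at positions 113–120, 182–189.
The reverse primer's reverse complement is TTGAGCCAC, matching at positions 208–216.
Each forward site pairs with the reverse site to give a product ending at position 216: sizes 104, 35 bp.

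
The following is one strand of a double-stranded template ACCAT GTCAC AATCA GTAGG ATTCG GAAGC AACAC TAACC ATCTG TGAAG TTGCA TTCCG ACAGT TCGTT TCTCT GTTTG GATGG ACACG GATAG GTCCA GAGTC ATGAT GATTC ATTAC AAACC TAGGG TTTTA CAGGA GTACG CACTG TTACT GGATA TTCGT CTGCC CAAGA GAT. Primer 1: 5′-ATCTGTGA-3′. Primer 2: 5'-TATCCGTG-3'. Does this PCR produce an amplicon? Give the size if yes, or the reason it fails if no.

Yes — a 54 bp product.

Primer 1 (ATCTGTGA) matches the top strand at positions 41–48; it acts as a forward primer.
Primer 2's reverse complement is CACGGATA, matching the top strand at positions 87–94; it acts as a reverse primer.
The 3' ends face each other across positions 41–94, giving a 54 bp product.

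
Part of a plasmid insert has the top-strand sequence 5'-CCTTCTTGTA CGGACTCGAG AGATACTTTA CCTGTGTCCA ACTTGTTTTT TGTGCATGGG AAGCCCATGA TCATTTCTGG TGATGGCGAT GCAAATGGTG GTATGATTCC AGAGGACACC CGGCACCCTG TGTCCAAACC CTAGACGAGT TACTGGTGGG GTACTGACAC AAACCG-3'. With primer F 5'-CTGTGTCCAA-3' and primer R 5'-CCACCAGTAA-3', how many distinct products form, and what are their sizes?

Two products: 128 bp, 32 bp

The forward primer CTGTGTCCAA matches the top strand at positions 32–41, 128–137.
The reverse primer's reverse complement is TTACTGGTGG, matching at positions 150–159.
Each forward site pairs with the reverse site to give a product ending at position 159: sizes 128, 32 bp.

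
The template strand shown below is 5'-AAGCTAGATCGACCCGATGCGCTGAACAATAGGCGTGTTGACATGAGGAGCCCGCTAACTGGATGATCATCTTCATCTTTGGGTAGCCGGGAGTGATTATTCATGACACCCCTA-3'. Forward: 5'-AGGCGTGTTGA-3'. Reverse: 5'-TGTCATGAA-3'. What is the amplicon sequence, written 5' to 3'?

Scanning the template, AGGCGTGTTGA occurs at positions 31–41; this primer anneals to the bottom strand there with its 3' end pointing downstream.
Reverse complement of the reverse primer: TTCATGACA. This occurs on the top strand at positions 100–108.
The product is the template from position 31 through 108 (78 bp).

5'-AGGCGTGTTGACATGAGGAGCCCGCTAACTGGATGATCATCTTCATCTTTGGGTAGCCGGGAGTGATTATTCATGACA-3'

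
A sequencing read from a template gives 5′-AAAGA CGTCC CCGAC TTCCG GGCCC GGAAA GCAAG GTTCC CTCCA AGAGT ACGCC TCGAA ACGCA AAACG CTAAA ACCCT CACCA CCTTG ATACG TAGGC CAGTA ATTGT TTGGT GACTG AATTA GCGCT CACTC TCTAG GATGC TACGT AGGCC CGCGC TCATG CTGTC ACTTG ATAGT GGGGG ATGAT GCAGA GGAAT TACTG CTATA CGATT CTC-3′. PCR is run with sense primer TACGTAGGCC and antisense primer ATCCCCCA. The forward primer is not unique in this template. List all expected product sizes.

96 bp, 42 bp

The forward primer TACGTAGGCC matches the top strand at positions 92–101, 146–155.
The reverse primer's reverse complement is TGGGGGAT, matching at positions 180–187.
Each forward site pairs with the reverse site to give a product ending at position 187: sizes 96, 42 bp.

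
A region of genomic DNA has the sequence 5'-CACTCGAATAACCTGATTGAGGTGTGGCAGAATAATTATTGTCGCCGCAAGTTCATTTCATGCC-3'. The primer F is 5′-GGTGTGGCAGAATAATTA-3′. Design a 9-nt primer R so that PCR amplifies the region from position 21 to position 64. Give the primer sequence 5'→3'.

The product's 3' end on the top strand is position 64.
The reverse primer anneals to the top strand over positions 56–64, i.e. to TTTCATGCC.
Its sequence written 5'→3' is the reverse complement: GGCATGAAA.

5'-GGCATGAAA-3'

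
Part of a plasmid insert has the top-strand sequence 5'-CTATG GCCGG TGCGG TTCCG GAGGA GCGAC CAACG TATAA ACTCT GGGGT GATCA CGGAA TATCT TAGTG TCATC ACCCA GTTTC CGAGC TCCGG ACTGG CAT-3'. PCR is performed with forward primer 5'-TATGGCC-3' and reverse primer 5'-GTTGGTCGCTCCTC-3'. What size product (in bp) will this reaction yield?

33 bp

The forward primer matches the template at positions 2–8.
The reverse primer's reverse complement is GAGGAGCGACCAAC, which matches the template at positions 21–34.
Product length = (reverse-primer end) − (forward-primer start) + 1 = 34 − 2 + 1 = 33 bp.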